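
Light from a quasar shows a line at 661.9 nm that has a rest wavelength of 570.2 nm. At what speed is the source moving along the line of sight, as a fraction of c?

λ'/λ₀ = 1.1608 > 1 (redshift), so the source is receding.
λ'/λ₀ = √((1 + β)/(1 − β)) for a receding source ⇒ β = (r² − 1)/(r² + 1) with r = λ'/λ₀.
β = (1.3475 − 1)/(1.3475 + 1) ≈ 0.148.

0.148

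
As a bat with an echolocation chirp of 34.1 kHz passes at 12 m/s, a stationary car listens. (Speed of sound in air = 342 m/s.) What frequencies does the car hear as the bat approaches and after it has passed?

35.3 kHz approaching; 32.9 kHz receding

Approaching: f₁ = f · v/(v − v_s) = 34.1 × 342/330 ≈ 35.3 kHz.
Receding: f₂ = f · v/(v + v_s) = 34.1 × 342/354 ≈ 32.9 kHz.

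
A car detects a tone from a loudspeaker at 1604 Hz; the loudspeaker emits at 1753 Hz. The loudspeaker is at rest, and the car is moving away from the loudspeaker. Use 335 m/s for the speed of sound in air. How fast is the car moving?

28 m/s

f' = f · (v − v_o)/v ⇒ v_o = v · |f'/f − 1|.
v_o = 335 × |1604/1753 − 1| = 335 × 0.085 ≈ 28 m/s.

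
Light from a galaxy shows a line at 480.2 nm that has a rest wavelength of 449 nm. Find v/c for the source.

0.067c

λ'/λ₀ = 1.0695 > 1 (redshift), so the source is receding.
λ'/λ₀ = √((1 + β)/(1 − β)) for a receding source ⇒ β = (r² − 1)/(r² + 1) with r = λ'/λ₀.
β = (1.1438 − 1)/(1.1438 + 1) ≈ 0.067.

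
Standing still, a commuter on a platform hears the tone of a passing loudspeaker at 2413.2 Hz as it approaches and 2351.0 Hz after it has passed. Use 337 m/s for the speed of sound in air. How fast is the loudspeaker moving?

f₁/f₂ = (v + v_s)/(v − v_s), so v_s = v · (f₁ − f₂)/(f₁ + f₂).
v_s = 337 × (2413.2 − 2351.0)/(2413.2 + 2351.0) = 337 × 62.2/4764.2 ≈ 4.4 m/s.

4.4 m/s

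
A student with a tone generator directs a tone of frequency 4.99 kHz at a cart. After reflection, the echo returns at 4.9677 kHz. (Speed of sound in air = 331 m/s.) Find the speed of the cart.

0.74 m/s

Double Doppler shift off a moving reflector: f₂ = f₀ · (v + u)/(v − u) (u > 0 toward emitter).
Rearranging, u = v · (f₂ − f₀)/(f₂ + f₀) = 331 × -0.0223/9.9577 ≈ -0.74 m/s.
So the cart is moving at 0.74 m/s away from the emitter.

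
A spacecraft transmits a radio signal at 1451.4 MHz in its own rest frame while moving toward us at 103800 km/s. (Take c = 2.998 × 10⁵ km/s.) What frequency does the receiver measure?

β = v/c = 103800/299800 = 0.3462.
Relativistic Doppler for frequency: f' = f₀ · √((1 + β)/(1 − β)).
f' = 1451.4 × √(1.3462/0.6538) = 1451.4 × 1.43499 ≈ 2082.7 MHz.

2082.7 MHz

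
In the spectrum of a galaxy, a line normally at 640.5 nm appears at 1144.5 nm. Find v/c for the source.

λ'/λ₀ = 1.7869 > 1 (redshift), so the source is receding.
λ'/λ₀ = √((1 + β)/(1 − β)) for a receding source ⇒ β = (r² − 1)/(r² + 1) with r = λ'/λ₀.
β = (3.1930 − 1)/(3.1930 + 1) ≈ 0.523.

0.523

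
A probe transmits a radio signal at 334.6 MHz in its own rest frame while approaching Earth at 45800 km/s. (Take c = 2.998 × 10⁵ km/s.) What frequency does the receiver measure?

β = v/c = 45800/299800 = 0.1528.
Relativistic Doppler for frequency: f' = f₀ · √((1 + β)/(1 − β)).
f' = 334.6 × √(1.1528/0.8472) = 334.6 × 1.16646 ≈ 390.3 MHz.

390.3 MHz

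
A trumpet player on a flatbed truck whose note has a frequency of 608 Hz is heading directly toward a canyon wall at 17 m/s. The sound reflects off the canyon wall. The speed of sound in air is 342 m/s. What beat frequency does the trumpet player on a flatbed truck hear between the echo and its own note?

64 Hz

The canyon wall receives the sound from a moving source: f₁ = f₀ · v/(v − v_e) = 608 × 342/325 ≈ 639.8 Hz.
On the return leg the trumpet player on a flatbed truck is a moving observer: f₂ = f₁ · (v + v_e)/v = 639.8 × 359/342 ≈ 671.6 Hz.
Equivalently f₂ = f₀ · (v + v_e)/(v − v_e).
Beat against the emitted tone: |f₂ − f₀| = 2v_e·f₀/(v − v_e) = 2 × 17 × 608/325 ≈ 64 Hz.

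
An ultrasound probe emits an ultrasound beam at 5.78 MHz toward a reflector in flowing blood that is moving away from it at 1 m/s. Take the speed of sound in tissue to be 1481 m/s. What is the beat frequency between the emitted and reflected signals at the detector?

7800 Hz

At the reflector in flowing blood (a moving observer), f₁ = f₀ · (v − u)/v = 5.78 × 1480/1481 ≈ 5.77610 MHz.
The reflection then acts as a moving source: f₂ = f₁ · v/(v + u) ≈ 5.77220 MHz.
Equivalently f₂ = f₀ · (v − u)/(v + u).
Beat frequency (with f₀ = 5780000 Hz): |f₂ − f₀| = 2u·f₀/(v + u) = 2 × 1 × 5780000/1482 ≈ 7800 Hz.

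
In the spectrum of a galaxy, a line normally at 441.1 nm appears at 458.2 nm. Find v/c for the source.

0.038c

λ'/λ₀ = 1.0388 > 1 (redshift), so the source is receding.
λ'/λ₀ = √((1 + β)/(1 − β)) for a receding source ⇒ β = (r² − 1)/(r² + 1) with r = λ'/λ₀.
β = (1.0790 − 1)/(1.0790 + 1) ≈ 0.038.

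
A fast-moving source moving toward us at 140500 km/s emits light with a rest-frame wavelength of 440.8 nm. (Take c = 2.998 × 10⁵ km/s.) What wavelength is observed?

β = v/c = 140500/299800 = 0.4686.
Relativistic Doppler for wavelength: λ' = λ₀ · √((1 − β)/(1 + β)).
λ' = 440.8 × √(0.5314/1.4686) = 440.8 × 0.60150 ≈ 265.1 nm.

265.1 nm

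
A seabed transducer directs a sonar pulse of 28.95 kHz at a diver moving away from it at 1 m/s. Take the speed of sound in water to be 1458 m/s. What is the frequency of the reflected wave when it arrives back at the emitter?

28.9 kHz

At the diver (a moving observer), f₁ = f₀ · (v − u)/v = 28.95 × 1457/1458 ≈ 28.9 kHz.
The reflection then acts as a moving source: f₂ = f₁ · v/(v + u) ≈ 28.9 kHz.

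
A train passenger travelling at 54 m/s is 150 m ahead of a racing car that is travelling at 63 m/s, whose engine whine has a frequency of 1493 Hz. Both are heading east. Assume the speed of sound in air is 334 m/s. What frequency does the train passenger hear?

1543 Hz

The train passenger is ahead, so the racing car is moving toward it while the train passenger is moving away from the racing car.
General Doppler shift: f' = f · (v − v_o)/(v − v_s).
f' = 1493 × (334 − 54)/(334 − 63) = 1493 × 280/271 ≈ 1543 Hz.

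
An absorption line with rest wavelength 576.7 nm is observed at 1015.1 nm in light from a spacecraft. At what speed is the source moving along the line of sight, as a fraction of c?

λ'/λ₀ = 1.7602 > 1 (redshift), so the source is receding.
λ'/λ₀ = √((1 + β)/(1 − β)) for a receding source ⇒ β = (r² − 1)/(r² + 1) with r = λ'/λ₀.
β = (3.0983 − 1)/(3.0983 + 1) ≈ 0.512.

0.512c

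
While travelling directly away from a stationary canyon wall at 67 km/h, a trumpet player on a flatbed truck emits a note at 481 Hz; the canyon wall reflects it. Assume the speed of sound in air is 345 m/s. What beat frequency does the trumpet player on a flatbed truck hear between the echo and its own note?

67 km/h = 18.61 m/s.
The canyon wall receives the sound from a moving source: f₁ = f₀ · v/(v + v_e) = 481 × 345/363.61 ≈ 456.4 Hz.
On the return leg the trumpet player on a flatbed truck is a moving observer: f₂ = f₁ · (v − v_e)/v = 456.4 × 326.39/345 ≈ 431.8 Hz.
Equivalently f₂ = f₀ · (v − v_e)/(v + v_e).
Beat against the emitted tone: |f₂ − f₀| = 2v_e·f₀/(v + v_e) = 2 × 18.61 × 481/363.61 ≈ 49.2 Hz.

49.2 Hz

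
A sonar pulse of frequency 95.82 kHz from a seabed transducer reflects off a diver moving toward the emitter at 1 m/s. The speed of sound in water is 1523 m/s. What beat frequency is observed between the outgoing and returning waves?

At the diver (a moving observer), f₁ = f₀ · (v + u)/v = 95.82 × 1524/1523 ≈ 95.8829 kHz.
On reflection it acts as a source moving toward the stationary detector: f₂ = f₁ · v/(v − u) = 95.8829 × 1523/1522 ≈ 95.9459 kHz.
Beat frequency (with f₀ = 95820 Hz): |f₂ − f₀| = 2u·f₀/(v − u) = 2 × 1 × 95820/1522 ≈ 126 Hz.

126 Hz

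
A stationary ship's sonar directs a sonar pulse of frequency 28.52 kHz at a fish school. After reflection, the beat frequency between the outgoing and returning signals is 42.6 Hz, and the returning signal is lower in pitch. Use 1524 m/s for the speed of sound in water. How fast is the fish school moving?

1.14 m/s

Double Doppler shift off a moving reflector: f₂ = f₀ · (v + u)/(v − u) (u > 0 toward emitter).
Returning signal is lower, so f₂ = f₀ − Δf = 28520 − 42.6 = 28477.4 Hz.
Rearranging, u = v · (f₂ − f₀)/(f₂ + f₀) = 1524 × -42.6/56997.4 ≈ -1.14 m/s.
So the fish school is moving at 1.14 m/s away from the emitter.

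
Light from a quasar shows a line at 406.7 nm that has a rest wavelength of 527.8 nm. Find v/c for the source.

0.255c

λ'/λ₀ = 0.7706 < 1 (blueshift), so the source is approaching.
λ'/λ₀ = √((1 − β)/(1 + β)) for an approaching source ⇒ β = (1 − r²)/(1 + r²) with r = λ'/λ₀.
β = (1 − 0.5938)/(1 + 0.5938) ≈ 0.255.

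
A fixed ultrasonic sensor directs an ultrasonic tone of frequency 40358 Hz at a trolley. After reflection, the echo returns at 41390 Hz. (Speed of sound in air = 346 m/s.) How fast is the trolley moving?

4.4 m/s

Double Doppler shift off a moving reflector: f₂ = f₀ · (v + u)/(v − u) (u > 0 toward emitter).
Rearranging, u = v · (f₂ − f₀)/(f₂ + f₀) = 346 × 1032/81748 ≈ 4.4 m/s.
So the trolley is moving at 4.4 m/s toward the emitter.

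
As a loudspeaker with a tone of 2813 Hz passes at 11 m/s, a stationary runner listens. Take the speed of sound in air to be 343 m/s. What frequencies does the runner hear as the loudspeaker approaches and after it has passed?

2906 Hz approaching; 2726 Hz receding

Approaching: f₁ = f · v/(v − v_s) = 2813 × 343/332 ≈ 2906 Hz.
Receding: f₂ = f · v/(v + v_s) = 2813 × 343/354 ≈ 2726 Hz.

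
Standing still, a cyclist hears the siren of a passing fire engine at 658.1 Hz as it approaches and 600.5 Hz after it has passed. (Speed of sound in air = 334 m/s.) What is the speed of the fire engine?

15.3 m/s

f₁/f₂ = (v + v_s)/(v − v_s), so v_s = v · (f₁ − f₂)/(f₁ + f₂).
v_s = 334 × (658.1 − 600.5)/(658.1 + 600.5) = 334 × 57.6/1258.6 ≈ 15.3 m/s.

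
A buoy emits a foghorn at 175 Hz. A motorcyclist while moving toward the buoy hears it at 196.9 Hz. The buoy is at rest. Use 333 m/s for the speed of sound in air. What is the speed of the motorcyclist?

f' = f · (v + v_o)/v ⇒ v_o = v · |f'/f − 1|.
v_o = 333 × |196.9/175 − 1| = 333 × 0.1251 ≈ 42 m/s.

42 m/s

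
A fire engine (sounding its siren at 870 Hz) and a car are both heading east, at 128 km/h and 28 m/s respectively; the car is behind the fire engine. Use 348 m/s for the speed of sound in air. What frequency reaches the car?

853 Hz

128 km/h = 35.56 m/s.
The car is behind, so the fire engine is moving away from it while the car is moving toward the fire engine.
Both move, so f' = f · (v + v_o)/(v + v_s).
f' = 870 × (348 + 28)/(348 + 35.56) = 870 × 376/383.56 ≈ 853 Hz.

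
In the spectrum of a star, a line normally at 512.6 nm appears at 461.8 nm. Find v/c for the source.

λ'/λ₀ = 0.9009 < 1 (blueshift), so the source is approaching.
λ'/λ₀ = √((1 − β)/(1 + β)) for an approaching source ⇒ β = (1 − r²)/(1 + r²) with r = λ'/λ₀.
β = (1 − 0.8116)/(1 + 0.8116) ≈ 0.104.

0.104c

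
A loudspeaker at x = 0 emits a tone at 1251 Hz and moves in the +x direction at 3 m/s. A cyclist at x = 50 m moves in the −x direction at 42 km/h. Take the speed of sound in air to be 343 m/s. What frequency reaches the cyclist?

1305 Hz

42 km/h = 11.67 m/s.
The observer lies on the +x side, so the source is heading toward the observer and the observer is heading toward the source.
With source approaching and observer approaching, f' = f · (v + v_o)/(v − v_s).
f' = 1251 × (343 + 11.67)/(343 − 3) = 1251 × 354.67/340 ≈ 1305 Hz.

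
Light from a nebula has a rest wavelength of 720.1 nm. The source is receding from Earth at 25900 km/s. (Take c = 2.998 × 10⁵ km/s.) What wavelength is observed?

β = v/c = 25900/299800 = 0.0864.
Relativistic Doppler for wavelength: λ' = λ₀ · √((1 + β)/(1 − β)).
λ' = 720.1 × √(1.0864/0.9136) = 720.1 × 1.09047 ≈ 785.2 nm.

785.2 nm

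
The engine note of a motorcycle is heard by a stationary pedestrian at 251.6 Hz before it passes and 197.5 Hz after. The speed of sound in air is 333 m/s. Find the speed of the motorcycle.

f₁/f₂ = (v + v_s)/(v − v_s), so v_s = v · (f₁ − f₂)/(f₁ + f₂).
v_s = 333 × (251.6 − 197.5)/(251.6 + 197.5) = 333 × 54.1/449.1 ≈ 40 m/s.

40 m/s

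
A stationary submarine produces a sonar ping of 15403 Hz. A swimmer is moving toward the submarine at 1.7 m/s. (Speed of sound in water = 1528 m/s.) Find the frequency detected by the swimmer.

15420 Hz

Moving observer, stationary source: f' = f · (v + v_o)/v.
f' = 15403 × (1528 + 1.7)/1528 = 15403 × 1529.7/1528 ≈ 15420 Hz.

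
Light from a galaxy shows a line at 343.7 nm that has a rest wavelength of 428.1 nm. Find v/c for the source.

λ'/λ₀ = 0.8028 < 1 (blueshift), so the source is approaching.
λ'/λ₀ = √((1 − β)/(1 + β)) for an approaching source ⇒ β = (1 − r²)/(1 + r²) with r = λ'/λ₀.
β = (1 − 0.6446)/(1 + 0.6446) ≈ 0.216.

0.216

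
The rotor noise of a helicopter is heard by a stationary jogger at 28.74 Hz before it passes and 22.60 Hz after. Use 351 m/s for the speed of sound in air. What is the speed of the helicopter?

42 m/s

f₁/f₂ = (v + v_s)/(v − v_s), so v_s = v · (f₁ − f₂)/(f₁ + f₂).
v_s = 351 × (28.74 − 22.60)/(28.74 + 22.60) = 351 × 6.14/51.34 ≈ 42 m/s.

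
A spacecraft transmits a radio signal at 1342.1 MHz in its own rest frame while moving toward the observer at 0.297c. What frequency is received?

Relativistic Doppler for frequency: f' = f₀ · √((1 + β)/(1 − β)).
f' = 1342.1 × √(1.2970/0.7030) = 1342.1 × 1.35829 ≈ 1823.0 MHz.

1823.0 MHz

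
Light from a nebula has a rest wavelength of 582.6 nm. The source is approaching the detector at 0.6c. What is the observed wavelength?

291.3 nm

Relativistic Doppler for wavelength: λ' = λ₀ · √((1 − β)/(1 + β)).
λ' = 582.6 × √(0.4000/1.6000) = 582.6 × 0.50000 ≈ 291.3 nm.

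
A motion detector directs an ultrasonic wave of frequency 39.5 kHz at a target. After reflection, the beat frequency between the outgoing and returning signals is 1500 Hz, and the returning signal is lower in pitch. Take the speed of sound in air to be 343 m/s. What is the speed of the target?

Double Doppler shift off a moving reflector: f₂ = f₀ · (v + u)/(v − u) (u > 0 toward emitter).
Returning signal is lower, so f₂ = f₀ − Δf = 39500 − 1500 = 38000 Hz.
Rearranging, u = v · (f₂ − f₀)/(f₂ + f₀) = 343 × -1500/77500 ≈ -6.6 m/s.
So the target is moving at 6.6 m/s away from the emitter.

6.6 m/s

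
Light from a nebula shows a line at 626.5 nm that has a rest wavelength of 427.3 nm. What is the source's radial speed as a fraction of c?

λ'/λ₀ = 1.4662 > 1 (redshift), so the source is receding.
λ'/λ₀ = √((1 + β)/(1 − β)) for a receding source ⇒ β = (r² − 1)/(r² + 1) with r = λ'/λ₀.
β = (2.1497 − 1)/(2.1497 + 1) ≈ 0.365.

0.365c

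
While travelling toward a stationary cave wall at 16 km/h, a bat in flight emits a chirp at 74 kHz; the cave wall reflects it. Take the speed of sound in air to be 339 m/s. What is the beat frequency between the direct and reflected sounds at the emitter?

1966 Hz

16 km/h = 4.444 m/s.
The cave wall receives the sound from a moving source: f₁ = f₀ · v/(v − v_e) = 74 × 339/334.56 ≈ 74.983 kHz.
On the return leg the bat in flight is a moving observer: f₂ = f₁ · (v + v_e)/v = 74.983 × 343.44/339 ≈ 75.966 kHz.
Beat against the emitted tone (with f₀ = 74000 Hz): |f₂ − f₀| = 2v_e·f₀/(v − v_e) = 2 × 4.444 × 74000/334.56 ≈ 1966 Hz.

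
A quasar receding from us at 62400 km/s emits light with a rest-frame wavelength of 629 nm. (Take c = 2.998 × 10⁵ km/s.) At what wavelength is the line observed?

β = v/c = 62400/299800 = 0.2081.
Relativistic Doppler for wavelength: λ' = λ₀ · √((1 + β)/(1 − β)).
λ' = 629 × √(1.2081/0.7919) = 629 × 1.23519 ≈ 776.9 nm.

776.9 nm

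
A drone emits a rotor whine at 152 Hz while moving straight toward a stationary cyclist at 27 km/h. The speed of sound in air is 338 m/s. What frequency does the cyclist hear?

155 Hz

27 km/h = 7.5 m/s.
Moving source, stationary observer: f' = f · v/(v − v_s) since the source is approaching.
f' = 152 × 338/(338 − 7.5) = 152 × 338/330.5 ≈ 155 Hz.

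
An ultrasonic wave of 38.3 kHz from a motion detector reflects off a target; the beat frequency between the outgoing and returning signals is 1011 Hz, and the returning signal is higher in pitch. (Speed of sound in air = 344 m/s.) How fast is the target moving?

4.5 m/s

Double Doppler shift off a moving reflector: f₂ = f₀ · (v + u)/(v − u) (u > 0 toward emitter).
Returning signal is higher, so f₂ = f₀ + Δf = 38300 + 1011 = 39311 Hz.
Rearranging, u = v · (f₂ − f₀)/(f₂ + f₀) = 344 × 1011/77611 ≈ 4.5 m/s.
So the target is moving at 4.5 m/s toward the emitter.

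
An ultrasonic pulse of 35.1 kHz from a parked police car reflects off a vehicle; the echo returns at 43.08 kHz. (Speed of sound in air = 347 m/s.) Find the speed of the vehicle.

35 m/s

Double Doppler shift off a moving reflector: f₂ = f₀ · (v + u)/(v − u) (u > 0 toward emitter).
Rearranging, u = v · (f₂ − f₀)/(f₂ + f₀) = 347 × 7.98/78.18 ≈ 35 m/s.
So the vehicle is moving at 35 m/s toward the emitter.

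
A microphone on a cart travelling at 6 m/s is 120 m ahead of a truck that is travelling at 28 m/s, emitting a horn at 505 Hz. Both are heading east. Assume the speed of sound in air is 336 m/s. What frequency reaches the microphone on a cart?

The microphone on a cart is ahead, so the truck is moving toward it while the microphone on a cart is moving away from the truck.
Both move, so f' = f · (v − v_o)/(v − v_s).
f' = 505 × (336 − 6)/(336 − 28) = 505 × 330/308 ≈ 541 Hz.

541 Hz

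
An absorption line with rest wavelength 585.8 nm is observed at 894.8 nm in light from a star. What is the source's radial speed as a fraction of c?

λ'/λ₀ = 1.5275 > 1 (redshift), so the source is receding.
λ'/λ₀ = √((1 + β)/(1 − β)) for a receding source ⇒ β = (r² − 1)/(r² + 1) with r = λ'/λ₀.
β = (2.3332 − 1)/(2.3332 + 1) ≈ 0.400.

0.400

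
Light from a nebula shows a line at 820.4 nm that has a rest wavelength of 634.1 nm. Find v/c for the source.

0.252c

λ'/λ₀ = 1.2938 > 1 (redshift), so the source is receding.
λ'/λ₀ = √((1 + β)/(1 − β)) for a receding source ⇒ β = (r² − 1)/(r² + 1) with r = λ'/λ₀.
β = (1.6739 − 1)/(1.6739 + 1) ≈ 0.252.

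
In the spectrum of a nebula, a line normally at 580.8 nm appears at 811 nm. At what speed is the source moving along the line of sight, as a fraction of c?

0.322c

λ'/λ₀ = 1.3963 > 1 (redshift), so the source is receding.
λ'/λ₀ = √((1 + β)/(1 − β)) for a receding source ⇒ β = (r² − 1)/(r² + 1) with r = λ'/λ₀.
β = (1.9498 − 1)/(1.9498 + 1) ≈ 0.322.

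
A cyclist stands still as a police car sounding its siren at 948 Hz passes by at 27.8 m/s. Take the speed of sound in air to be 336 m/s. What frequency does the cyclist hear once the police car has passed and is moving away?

Receding: f₂ = f · v/(v + v_s) = 948 × 336/363.8 ≈ 876 Hz.

876 Hz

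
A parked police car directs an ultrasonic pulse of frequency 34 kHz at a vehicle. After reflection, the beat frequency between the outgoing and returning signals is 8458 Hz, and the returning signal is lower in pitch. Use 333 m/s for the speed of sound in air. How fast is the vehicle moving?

Double Doppler shift off a moving reflector: f₂ = f₀ · (v + u)/(v − u) (u > 0 toward emitter).
Returning signal is lower, so f₂ = f₀ − Δf = 34000 − 8458 = 25542 Hz.
Rearranging, u = v · (f₂ − f₀)/(f₂ + f₀) = 333 × -8458/59542 ≈ -47 m/s.
So the vehicle is moving at 47 m/s away from the emitter.

47 m/s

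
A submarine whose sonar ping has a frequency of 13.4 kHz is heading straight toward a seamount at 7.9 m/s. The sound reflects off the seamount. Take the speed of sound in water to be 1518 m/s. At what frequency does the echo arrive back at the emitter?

13.54 kHz

The seamount receives the sound from a moving source: f₁ = f₀ · v/(v − v_e) = 13.4 × 1518/1510.1 ≈ 13.47 kHz.
On the return leg the submarine is a moving observer: f₂ = f₁ · (v + v_e)/v = 13.47 × 1525.9/1518 ≈ 13.54 kHz.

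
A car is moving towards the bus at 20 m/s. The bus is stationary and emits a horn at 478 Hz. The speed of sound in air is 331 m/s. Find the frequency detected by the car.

507 Hz

Moving observer, stationary source: f' = f · (v + v_o)/v.
f' = 478 × (331 + 20)/331 = 478 × 351/331 ≈ 507 Hz.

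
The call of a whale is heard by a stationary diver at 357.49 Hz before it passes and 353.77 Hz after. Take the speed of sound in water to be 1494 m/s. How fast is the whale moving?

f₁/f₂ = (v + v_s)/(v − v_s), so v_s = v · (f₁ − f₂)/(f₁ + f₂).
v_s = 1494 × (357.49 − 353.77)/(357.49 + 353.77) = 1494 × 3.72/711.26 ≈ 7.8 m/s.

7.8 m/s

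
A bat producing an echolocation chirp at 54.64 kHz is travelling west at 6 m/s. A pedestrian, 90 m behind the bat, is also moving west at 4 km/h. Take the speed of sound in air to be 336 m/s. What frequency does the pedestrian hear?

4 km/h = 1.111 m/s.
The pedestrian is behind, so the bat is moving away from it while the pedestrian is moving toward the bat.
General Doppler shift: f' = f · (v + v_o)/(v + v_s).
f' = 54.64 × (336 + 1.111)/(336 + 6) = 54.64 × 337.11/342 ≈ 53.9 kHz.

53.9 kHz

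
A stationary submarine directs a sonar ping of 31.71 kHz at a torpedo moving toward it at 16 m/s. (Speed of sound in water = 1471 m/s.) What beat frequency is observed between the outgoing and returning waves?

697 Hz

At the torpedo (a moving observer), f₁ = f₀ · (v + u)/v = 31.71 × 1487/1471 ≈ 32.055 kHz.
The reflection then acts as a moving source: f₂ = f₁ · v/(v − u) ≈ 32.407 kHz.
Equivalently f₂ = f₀ · (v + u)/(v − u).
Beat frequency (with f₀ = 31710 Hz): |f₂ − f₀| = 2u·f₀/(v − u) = 2 × 16 × 31710/1455 ≈ 697 Hz.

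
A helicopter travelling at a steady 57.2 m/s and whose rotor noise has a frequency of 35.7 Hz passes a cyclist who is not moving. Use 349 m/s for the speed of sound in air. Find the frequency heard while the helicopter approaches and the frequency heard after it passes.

Approaching: f₁ = f · v/(v − v_s) = 35.7 × 349/291.8 ≈ 42.7 Hz.
Receding: f₂ = f · v/(v + v_s) = 35.7 × 349/406.2 ≈ 30.7 Hz.

42.7 Hz approaching; 30.7 Hz receding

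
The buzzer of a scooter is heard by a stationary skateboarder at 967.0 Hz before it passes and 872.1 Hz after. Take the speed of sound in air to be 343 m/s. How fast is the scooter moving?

17.7 m/s

f₁/f₂ = (v + v_s)/(v − v_s), so v_s = v · (f₁ − f₂)/(f₁ + f₂).
v_s = 343 × (967.0 − 872.1)/(967.0 + 872.1) = 343 × 94.9/1839.1 ≈ 17.7 m/s.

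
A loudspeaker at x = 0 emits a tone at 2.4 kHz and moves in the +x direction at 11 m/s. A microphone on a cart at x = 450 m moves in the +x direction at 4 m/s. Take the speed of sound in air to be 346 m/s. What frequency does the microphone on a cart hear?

The observer lies on the +x side, so the source is heading toward the observer and the observer is heading away from the source.
With source approaching and observer receding, f' = f · (v − v_o)/(v − v_s).
f' = 2.4 × (346 − 4)/(346 − 11) = 2.4 × 342/335 ≈ 2.45 kHz.

2.45 kHz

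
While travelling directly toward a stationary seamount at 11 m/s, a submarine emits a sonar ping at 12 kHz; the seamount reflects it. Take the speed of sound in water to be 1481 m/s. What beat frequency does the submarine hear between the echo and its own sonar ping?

The seamount receives the sound from a moving source: f₁ = f₀ · v/(v − v_e) = 12 × 1481/1470 ≈ 12.0898 kHz.
On the return leg the submarine is a moving observer: f₂ = f₁ · (v + v_e)/v = 12.0898 × 1492/1481 ≈ 12.1796 kHz.
Equivalently f₂ = f₀ · (v + v_e)/(v − v_e).
Beat against the emitted tone (with f₀ = 12000 Hz): |f₂ − f₀| = 2v_e·f₀/(v − v_e) = 2 × 11 × 12000/1470 ≈ 180 Hz.

180 Hz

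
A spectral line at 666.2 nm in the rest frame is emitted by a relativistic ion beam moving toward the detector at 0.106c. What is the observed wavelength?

Relativistic Doppler for wavelength: λ' = λ₀ · √((1 − β)/(1 + β)).
λ' = 666.2 × √(0.8940/1.1060) = 666.2 × 0.89907 ≈ 599.0 nm.

599.0 nm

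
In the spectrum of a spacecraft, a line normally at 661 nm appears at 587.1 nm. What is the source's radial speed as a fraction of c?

λ'/λ₀ = 0.8882 < 1 (blueshift), so the source is approaching.
λ'/λ₀ = √((1 − β)/(1 + β)) for an approaching source ⇒ β = (1 − r²)/(1 + r²) with r = λ'/λ₀.
β = (1 − 0.7889)/(1 + 0.7889) ≈ 0.118.

0.118c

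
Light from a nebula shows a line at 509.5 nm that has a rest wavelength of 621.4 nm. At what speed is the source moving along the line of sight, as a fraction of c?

λ'/λ₀ = 0.8199 < 1 (blueshift), so the source is approaching.
λ'/λ₀ = √((1 − β)/(1 + β)) for an approaching source ⇒ β = (1 − r²)/(1 + r²) with r = λ'/λ₀.
β = (1 − 0.6723)/(1 + 0.6723) ≈ 0.196.

0.196c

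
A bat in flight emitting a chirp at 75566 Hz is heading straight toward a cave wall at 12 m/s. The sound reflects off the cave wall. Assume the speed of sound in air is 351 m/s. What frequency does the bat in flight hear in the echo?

80916 Hz

The cave wall receives the sound from a moving source: f₁ = f₀ · v/(v − v_e) = 75566 × 351/339 ≈ 78241 Hz.
On the return leg the bat in flight is a moving observer: f₂ = f₁ · (v + v_e)/v = 78241 × 363/351 ≈ 80916 Hz.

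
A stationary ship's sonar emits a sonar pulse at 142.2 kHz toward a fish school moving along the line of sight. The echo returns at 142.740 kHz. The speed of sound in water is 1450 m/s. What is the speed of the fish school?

Double Doppler shift off a moving reflector: f₂ = f₀ · (v + u)/(v − u) (u > 0 toward emitter).
Rearranging, u = v · (f₂ − f₀)/(f₂ + f₀) = 1450 × 0.540/284.940 ≈ 2.75 m/s.
So the fish school is moving at 2.75 m/s toward the emitter.

2.75 m/s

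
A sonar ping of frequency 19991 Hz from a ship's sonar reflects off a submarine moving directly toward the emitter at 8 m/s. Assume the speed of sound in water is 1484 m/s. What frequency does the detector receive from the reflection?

20208 Hz

The submarine first receives the wave as a moving observer: f₁ = f₀ · (v + u)/v = 19991 × (1484 + 8)/1484 ≈ 20099 Hz.
The reflection then acts as a moving source: f₂ = f₁ · v/(v − u) ≈ 20208 Hz.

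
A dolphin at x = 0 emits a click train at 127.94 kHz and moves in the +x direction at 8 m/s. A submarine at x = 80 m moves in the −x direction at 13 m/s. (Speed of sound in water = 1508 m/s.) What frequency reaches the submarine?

The observer lies on the +x side, so the source is heading toward the observer and the observer is heading toward the source.
General Doppler shift: f' = f · (v + v_o)/(v − v_s).
f' = 127.94 × (1508 + 13)/(1508 − 8) = 127.94 × 1521/1500 ≈ 129.7 kHz.

129.7 kHz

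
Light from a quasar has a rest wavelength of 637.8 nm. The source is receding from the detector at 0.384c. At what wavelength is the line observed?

Relativistic Doppler for wavelength: λ' = λ₀ · √((1 + β)/(1 − β)).
λ' = 637.8 × √(1.3840/0.6160) = 637.8 × 1.49892 ≈ 956.0 nm.

956.0 nm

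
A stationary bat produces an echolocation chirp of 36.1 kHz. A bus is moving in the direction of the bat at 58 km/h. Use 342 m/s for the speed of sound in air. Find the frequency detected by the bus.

58 km/h = 16.11 m/s.
Moving observer, stationary source: f' = f · (v + v_o)/v.
f' = 36.1 × (342 + 16.11)/342 = 36.1 × 358.11/342 ≈ 37.8 kHz.

37.8 kHz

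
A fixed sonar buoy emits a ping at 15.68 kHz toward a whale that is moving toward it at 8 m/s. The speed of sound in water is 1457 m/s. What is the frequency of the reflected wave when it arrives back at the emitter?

The whale first receives the wave as a moving observer: f₁ = f₀ · (v + u)/v = 15.68 × (1457 + 8)/1457 ≈ 15.77 kHz.
On reflection it acts as a source moving toward the stationary detector: f₂ = f₁ · v/(v − u) = 15.77 × 1457/1449 ≈ 15.85 kHz.
Equivalently f₂ = f₀ · (v + u)/(v − u).

15.85 kHz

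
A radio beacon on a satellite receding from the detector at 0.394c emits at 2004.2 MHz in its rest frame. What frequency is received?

1321.4 MHz

Relativistic Doppler for frequency: f' = f₀ · √((1 − β)/(1 + β)).
f' = 2004.2 × √(0.6060/1.3940) = 2004.2 × 0.65933 ≈ 1321.4 MHz.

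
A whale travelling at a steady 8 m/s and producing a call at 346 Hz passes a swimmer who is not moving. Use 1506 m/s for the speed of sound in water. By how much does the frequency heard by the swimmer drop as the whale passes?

Approaching: f₁ = f · v/(v − v_s) = 346 × 1506/1498 ≈ 347.85 Hz.
Receding: f₂ = f · v/(v + v_s) = 346 × 1506/1514 ≈ 344.17 Hz.
Drop: f₁ − f₂ = 2f·v·v_s/(v² − v_s²) = 2 × 346 × 1506 × 8/(1506² − 8²) ≈ 3.68 Hz.

3.68 Hz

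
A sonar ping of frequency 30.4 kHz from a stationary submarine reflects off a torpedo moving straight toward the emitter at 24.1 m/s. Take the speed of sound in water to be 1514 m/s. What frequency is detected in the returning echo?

At the torpedo (a moving observer), f₁ = f₀ · (v + u)/v = 30.4 × 1538.1/1514 ≈ 30.9 kHz.
On reflection it acts as a source moving toward the stationary detector: f₂ = f₁ · v/(v − u) = 30.9 × 1514/1489.9 ≈ 31.4 kHz.
Equivalently f₂ = f₀ · (v + u)/(v − u).

31.4 kHz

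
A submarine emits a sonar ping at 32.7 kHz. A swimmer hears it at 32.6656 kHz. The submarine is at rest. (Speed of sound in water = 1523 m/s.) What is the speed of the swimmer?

1.60 m/s

f' < f, so the swimmer is receding.
f' = f · (v − v_o)/v ⇒ v_o = v · |f'/f − 1|.
v_o = 1523 × |32.6656/32.7 − 1| = 1523 × 0.001052 ≈ 1.60 m/s.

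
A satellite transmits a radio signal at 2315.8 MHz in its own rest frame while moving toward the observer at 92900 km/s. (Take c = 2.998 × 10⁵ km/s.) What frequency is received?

β = v/c = 92900/299800 = 0.3099.
Relativistic Doppler for frequency: f' = f₀ · √((1 + β)/(1 − β)).
f' = 2315.8 × √(1.3099/0.6901) = 2315.8 × 1.37769 ≈ 3190.4 MHz.

3190.4 MHz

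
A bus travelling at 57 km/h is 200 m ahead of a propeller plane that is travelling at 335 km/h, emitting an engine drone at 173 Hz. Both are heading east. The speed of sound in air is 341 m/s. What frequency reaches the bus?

227 Hz

335 km/h = 93.06 m/s; 57 km/h = 15.83 m/s.
The bus is ahead, so the propeller plane is moving toward it while the bus is moving away from the propeller plane.
Both move, so f' = f · (v − v_o)/(v − v_s).
f' = 173 × (341 − 15.83)/(341 − 93.06) = 173 × 325.17/247.94 ≈ 227 Hz.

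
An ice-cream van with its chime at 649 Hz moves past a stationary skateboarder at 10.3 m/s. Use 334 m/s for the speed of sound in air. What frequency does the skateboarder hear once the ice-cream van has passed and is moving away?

Receding: f₂ = f · v/(v + v_s) = 649 × 334/344.3 ≈ 630 Hz.

630 Hz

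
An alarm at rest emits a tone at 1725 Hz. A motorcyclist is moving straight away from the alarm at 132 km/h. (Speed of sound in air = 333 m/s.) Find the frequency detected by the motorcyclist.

1535 Hz

132 km/h = 36.67 m/s.
Moving observer, stationary source: f' = f · (v − v_o)/v.
f' = 1725 × (333 − 36.67)/333 = 1725 × 296.33/333 ≈ 1535 Hz.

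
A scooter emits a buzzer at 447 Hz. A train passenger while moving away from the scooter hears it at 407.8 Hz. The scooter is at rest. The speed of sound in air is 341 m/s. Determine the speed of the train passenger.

f' = f · (v − v_o)/v ⇒ v_o = v · |f'/f − 1|.
v_o = 341 × |407.8/447 − 1| = 341 × 0.0877 ≈ 30 m/s.

30 m/s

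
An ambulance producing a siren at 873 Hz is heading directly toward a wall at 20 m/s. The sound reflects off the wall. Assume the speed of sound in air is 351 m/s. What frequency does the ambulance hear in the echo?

The wall receives the sound from a moving source: f₁ = f₀ · v/(v − v_e) = 873 × 351/331 ≈ 926 Hz.
On the return leg the ambulance is a moving observer: f₂ = f₁ · (v + v_e)/v = 926 × 371/351 ≈ 978 Hz.
Equivalently f₂ = f₀ · (v + v_e)/(v − v_e).

978 Hz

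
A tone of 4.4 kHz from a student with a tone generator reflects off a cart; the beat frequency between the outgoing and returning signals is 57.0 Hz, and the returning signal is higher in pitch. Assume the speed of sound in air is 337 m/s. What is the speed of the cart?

Double Doppler shift off a moving reflector: f₂ = f₀ · (v + u)/(v − u) (u > 0 toward emitter).
Returning signal is higher, so f₂ = f₀ + Δf = 4400 + 57 = 4457 Hz.
Rearranging, u = v · (f₂ − f₀)/(f₂ + f₀) = 337 × 57/8857 ≈ 2.17 m/s.
So the cart is moving at 2.17 m/s toward the emitter.

2.17 m/s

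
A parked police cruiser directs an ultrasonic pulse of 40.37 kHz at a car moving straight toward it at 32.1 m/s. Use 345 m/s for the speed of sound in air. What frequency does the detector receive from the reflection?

48.7 kHz

The car first receives the wave as a moving observer: f₁ = f₀ · (v + u)/v = 40.37 × (345 + 32.1)/345 ≈ 44.1 kHz.
On reflection it acts as a source moving toward the stationary detector: f₂ = f₁ · v/(v − u) = 44.1 × 345/312.9 ≈ 48.7 kHz.
Equivalently f₂ = f₀ · (v + u)/(v − u).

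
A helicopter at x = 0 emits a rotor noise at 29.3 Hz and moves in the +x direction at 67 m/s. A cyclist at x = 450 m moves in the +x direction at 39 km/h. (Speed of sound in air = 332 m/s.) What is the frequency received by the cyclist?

39 km/h = 10.83 m/s.
The observer lies on the +x side, so the source is heading toward the observer and the observer is heading away from the source.
Both move, so f' = f · (v − v_o)/(v − v_s).
f' = 29.3 × (332 − 10.83)/(332 − 67) = 29.3 × 321.17/265 ≈ 35.5 Hz.

35.5 Hz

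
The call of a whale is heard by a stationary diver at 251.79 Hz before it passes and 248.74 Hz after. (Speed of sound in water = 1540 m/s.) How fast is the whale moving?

f₁/f₂ = (v + v_s)/(v − v_s), so v_s = v · (f₁ − f₂)/(f₁ + f₂).
v_s = 1540 × (251.79 − 248.74)/(251.79 + 248.74) = 1540 × 3.05/500.53 ≈ 9.4 m/s.

9.4 m/s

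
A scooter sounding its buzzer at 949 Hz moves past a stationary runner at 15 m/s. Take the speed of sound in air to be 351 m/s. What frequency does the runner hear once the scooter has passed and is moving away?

Receding: f₂ = f · v/(v + v_s) = 949 × 351/366 ≈ 910 Hz.

910 Hz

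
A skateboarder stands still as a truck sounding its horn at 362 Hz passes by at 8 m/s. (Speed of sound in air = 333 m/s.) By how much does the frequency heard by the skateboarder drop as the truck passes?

Approaching: f₁ = f · v/(v − v_s) = 362 × 333/325 ≈ 370.9 Hz.
Receding: f₂ = f · v/(v + v_s) = 362 × 333/341 ≈ 353.5 Hz.
Drop: f₁ − f₂ = 2f·v·v_s/(v² − v_s²) = 2 × 362 × 333 × 8/(333² − 8²) ≈ 17.4 Hz.

17.4 Hz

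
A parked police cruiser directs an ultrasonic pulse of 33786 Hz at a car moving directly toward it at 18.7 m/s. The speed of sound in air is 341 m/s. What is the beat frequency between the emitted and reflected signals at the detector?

3921 Hz

The car first receives the wave as a moving observer: f₁ = f₀ · (v + u)/v = 33786 × (341 + 18.7)/341 ≈ 35639 Hz.
The reflection then acts as a moving source: f₂ = f₁ · v/(v − u) ≈ 37707 Hz.
Beat frequency: |f₂ − f₀| = 2u·f₀/(v − u) = 2 × 18.7 × 33786/322.3 ≈ 3921 Hz.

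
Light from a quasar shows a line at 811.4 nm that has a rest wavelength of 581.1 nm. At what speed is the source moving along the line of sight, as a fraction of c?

λ'/λ₀ = 1.3963 > 1 (redshift), so the source is receding.
λ'/λ₀ = √((1 + β)/(1 − β)) for a receding source ⇒ β = (r² − 1)/(r² + 1) with r = λ'/λ₀.
β = (1.9497 − 1)/(1.9497 + 1) ≈ 0.322.

0.322c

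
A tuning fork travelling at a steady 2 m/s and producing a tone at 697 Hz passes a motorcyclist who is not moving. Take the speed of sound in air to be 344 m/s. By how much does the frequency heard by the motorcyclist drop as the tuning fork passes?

Approaching: f₁ = f · v/(v − v_s) = 697 × 344/342 ≈ 701.08 Hz.
Receding: f₂ = f · v/(v + v_s) = 697 × 344/346 ≈ 692.97 Hz.
Drop: f₁ − f₂ = 2f·v·v_s/(v² − v_s²) = 2 × 697 × 344 × 2/(344² − 2²) ≈ 8.10 Hz.

8.10 Hz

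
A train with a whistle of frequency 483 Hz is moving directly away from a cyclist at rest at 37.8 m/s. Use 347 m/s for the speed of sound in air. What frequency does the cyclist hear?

436 Hz

Moving source, stationary observer: f' = f · v/(v + v_s) since the source is receding.
f' = 483 × 347/(347 + 37.8) = 483 × 347/384.8 ≈ 436 Hz.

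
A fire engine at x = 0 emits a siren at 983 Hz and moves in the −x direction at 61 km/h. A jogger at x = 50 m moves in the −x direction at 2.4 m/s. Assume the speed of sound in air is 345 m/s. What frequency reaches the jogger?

943 Hz

61 km/h = 16.94 m/s.
The observer lies on the +x side, so the source is heading away from the observer and the observer is heading toward the source.
Both move, so f' = f · (v + v_o)/(v + v_s).
f' = 983 × (345 + 2.4)/(345 + 16.94) = 983 × 347.4/361.94 ≈ 943 Hz.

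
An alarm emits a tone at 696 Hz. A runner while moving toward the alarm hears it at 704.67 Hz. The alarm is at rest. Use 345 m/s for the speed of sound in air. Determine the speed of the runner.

f' = f · (v + v_o)/v ⇒ v_o = v · |f'/f − 1|.
v_o = 345 × |704.67/696 − 1| = 345 × 0.01246 ≈ 4.3 m/s.

4.3 m/s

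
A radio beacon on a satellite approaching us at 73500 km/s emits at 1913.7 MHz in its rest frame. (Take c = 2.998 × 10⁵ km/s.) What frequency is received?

2457.9 MHz

β = v/c = 73500/299800 = 0.2452.
Relativistic Doppler for frequency: f' = f₀ · √((1 + β)/(1 − β)).
f' = 1913.7 × √(1.2452/0.7548) = 1913.7 × 1.28436 ≈ 2457.9 MHz.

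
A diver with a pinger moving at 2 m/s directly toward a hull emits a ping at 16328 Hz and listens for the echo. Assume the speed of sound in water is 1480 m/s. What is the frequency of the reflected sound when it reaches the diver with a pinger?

The hull receives the sound from a moving source: f₁ = f₀ · v/(v − v_e) = 16328 × 1480/1478 ≈ 16350 Hz.
On the return leg the diver with a pinger is a moving observer: f₂ = f₁ · (v + v_e)/v = 16350 × 1482/1480 ≈ 16372 Hz.

16372 Hz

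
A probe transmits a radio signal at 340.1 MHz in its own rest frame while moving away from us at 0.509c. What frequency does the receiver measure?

Relativistic Doppler for frequency: f' = f₀ · √((1 − β)/(1 + β)).
f' = 340.1 × √(0.4910/1.5090) = 340.1 × 0.57042 ≈ 194.0 MHz.

194.0 MHz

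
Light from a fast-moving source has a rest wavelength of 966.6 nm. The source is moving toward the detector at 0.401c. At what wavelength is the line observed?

Relativistic Doppler for wavelength: λ' = λ₀ · √((1 − β)/(1 + β)).
λ' = 966.6 × √(0.5990/1.4010) = 966.6 × 0.65387 ≈ 632.0 nm.

632.0 nm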